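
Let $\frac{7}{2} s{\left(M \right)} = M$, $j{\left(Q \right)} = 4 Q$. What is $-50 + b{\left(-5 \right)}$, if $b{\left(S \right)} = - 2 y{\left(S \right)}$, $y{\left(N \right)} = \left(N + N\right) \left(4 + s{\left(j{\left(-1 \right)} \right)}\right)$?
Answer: $\frac{50}{7} \approx 7.1429$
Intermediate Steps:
$s{\left(M \right)} = \frac{2 M}{7}$
$y{\left(N \right)} = \frac{40 N}{7}$ ($y{\left(N \right)} = \left(N + N\right) \left(4 + \frac{2 \cdot 4 \left(-1\right)}{7}\right) = 2 N \left(4 + \frac{2}{7} \left(-4\right)\right) = 2 N \left(4 - \frac{8}{7}\right) = 2 N \frac{20}{7} = \frac{40 N}{7}$)
$b{\left(S \right)} = - \frac{80 S}{7}$ ($b{\left(S \right)} = - 2 \frac{40 S}{7} = - \frac{80 S}{7}$)
$-50 + b{\left(-5 \right)} = -50 - - \frac{400}{7} = -50 + \frac{400}{7} = \frac{50}{7}$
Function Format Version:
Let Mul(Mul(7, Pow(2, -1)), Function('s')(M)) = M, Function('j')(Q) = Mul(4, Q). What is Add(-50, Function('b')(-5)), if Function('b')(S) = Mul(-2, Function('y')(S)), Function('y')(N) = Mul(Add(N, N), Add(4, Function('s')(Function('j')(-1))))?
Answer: Rational(50, 7) ≈ 7.1429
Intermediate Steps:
Function('s')(M) = Mul(Rational(2, 7), M)
Function('y')(N) = Mul(Rational(40, 7), N) (Function('y')(N) = Mul(Add(N, N), Add(4, Mul(Rational(2, 7), Mul(4, -1)))) = Mul(Mul(2, N), Add(4, Mul(Rational(2, 7), -4))) = Mul(Mul(2, N), Add(4, Rational(-8, 7))) = Mul(Mul(2, N), Rational(20, 7)) = Mul(Rational(40, 7), N))
Function('b')(S) = Mul(Rational(-80, 7), S) (Function('b')(S) = Mul(-2, Mul(Rational(40, 7), S)) = Mul(Rational(-80, 7), S))
Add(-50, Function('b')(-5)) = Add(-50, Mul(Rational(-80, 7), -5)) = Add(-50, Rational(400, 7)) = Rational(50, 7)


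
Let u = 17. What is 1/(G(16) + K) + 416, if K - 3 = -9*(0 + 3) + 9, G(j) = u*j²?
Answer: 1804193/4337 ≈ 416.00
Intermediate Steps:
G(j) = 17*j²
K = -15 (K = 3 + (-9*(0 + 3) + 9) = 3 + (-9*3 + 9) = 3 + (-27 + 9) = 3 - 18 = -15)
1/(G(16) + K) + 416 = 1/(17*16² - 15) + 416 = 1/(17*256 - 15) + 416 = 1/(4352 - 15) + 416 = 1/4337 + 416 = 1804193/4337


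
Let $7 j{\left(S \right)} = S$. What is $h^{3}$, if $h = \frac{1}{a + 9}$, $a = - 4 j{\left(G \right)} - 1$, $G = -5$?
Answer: $\frac{343}{438976} \approx 0.00078136$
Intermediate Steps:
$j{\left(S \right)} = \frac{S}{7}$
$a = \frac{13}{7}$ ($a = - 4 \cdot \frac{1}{7} \left(-5\right) - 1 = \left(-4\right) \left(- \frac{5}{7}\right) - 1 = \frac{20}{7} - 1 = \frac{13}{7} \approx 1.8571$)
$h = \frac{7}{76}$ ($h = \frac{1}{\frac{13}{7} + 9} = \frac{1}{\frac{76}{7}} = \frac{7}{76} \approx 0.092105$)
$h^{3} = \left(\frac{7}{76}\right)^{3} = \frac{343}{438976}$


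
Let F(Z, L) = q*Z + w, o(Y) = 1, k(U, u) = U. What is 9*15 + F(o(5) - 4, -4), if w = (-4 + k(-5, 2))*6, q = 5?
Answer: 66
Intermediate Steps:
w = -54 (w = (-4 - 5)*6 = -9*6 = -54)
F(Z, L) = -54 + 5*Z (F(Z, L) = 5*Z - 54 = -54 + 5*Z)
9*15 + F(o(5) - 4, -4) = 9*15 + (-54 + 5*(1 - 4)) = 135 + (-54 + 5*(-3)) = 135 + (-54 - 15) = 135 - 69 = 66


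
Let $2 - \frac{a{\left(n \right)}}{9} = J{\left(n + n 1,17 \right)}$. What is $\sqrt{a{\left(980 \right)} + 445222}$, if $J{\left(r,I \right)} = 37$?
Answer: $\sqrt{444907} \approx 667.01$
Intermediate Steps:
$a{\left(n \right)} = -315$ ($a{\left(n \right)} = 18 - 333 = -315$)
$\sqrt{a{\left(980 \right)} + 445222} = \sqrt{-315 + 445222} = \sqrt{444907}$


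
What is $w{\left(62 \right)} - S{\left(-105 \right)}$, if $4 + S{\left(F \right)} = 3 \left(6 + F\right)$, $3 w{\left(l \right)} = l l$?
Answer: $\frac{4747}{3} \approx 1582.3$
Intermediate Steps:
$w{\left(l \right)} = \frac{l^{2}}{3}$ ($w{\left(l \right)} = \frac{l l}{3} = \frac{l^{2}}{3}$)
$S{\left(F \right)} = 14 + 3 F$ ($S{\left(F \right)} = -4 + 3 \left(6 + F\right) = -4 + \left(18 + 3 F\right) = 14 + 3 F$)
$w{\left(62 \right)} - S{\left(-105 \right)} = \frac{62^{2}}{3} - \left(14 + 3 \left(-105\right)\right) = \frac{1}{3} \cdot 3844 - \left(14 - 315\right) = \frac{3844}{3} - -301 = \frac{3844}{3} + 301 = \frac{4747}{3}$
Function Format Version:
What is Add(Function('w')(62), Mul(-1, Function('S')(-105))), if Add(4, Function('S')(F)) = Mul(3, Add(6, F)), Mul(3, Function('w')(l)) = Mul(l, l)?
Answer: Rational(4747, 3) ≈ 1582.3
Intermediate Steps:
Function('w')(l) = Mul(Rational(1, 3), Pow(l, 2)) (Function('w')(l) = Mul(Rational(1, 3), Mul(l, l)) = Mul(Rational(1, 3), Pow(l, 2)))
Function('S')(F) = Add(14, Mul(3, F)) (Function('S')(F) = Add(-4, Mul(3, Add(6, F))) = Add(-4, Add(18, Mul(3, F))) = Add(14, Mul(3, F)))
Add(Function('w')(62), Mul(-1, Function('S')(-105))) = Add(Mul(Rational(1, 3), Pow(62, 2)), Mul(-1, Add(14, Mul(3, -105)))) = Add(Mul(Rational(1, 3), 3844), Mul(-1, Add(14, -315))) = Add(Rational(3844, 3), Mul(-1, -301)) = Add(Rational(3844, 3), 301) = Rational(4747, 3)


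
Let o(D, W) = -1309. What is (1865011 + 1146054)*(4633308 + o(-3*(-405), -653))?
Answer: 13947250068935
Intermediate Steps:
(1865011 + 1146054)*(4633308 + o(-3*(-405), -653)) = (1865011 + 1146054)*(4633308 - 1309) = 3011065*4631999 = 13947250068935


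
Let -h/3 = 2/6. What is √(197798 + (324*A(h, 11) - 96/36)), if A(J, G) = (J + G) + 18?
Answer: √1861806/3 ≈ 454.83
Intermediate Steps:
h = -1 (h = -6/6 = -3*⅓ = -1)
A(J, G) = 18 + G + J (A(J, G) = (G + J) + 18 = 18 + G + J)
√(197798 + (324*A(h, 11) - 96/36)) = √(197798 + (324*(18 + 11 - 1) - 96/36)) = √(197798 + (324*28 - 96*1/36)) = √(197798 + (9072 - 8/3)) = √(197798 + 27208/3) = √(620602/3) = √1861806/3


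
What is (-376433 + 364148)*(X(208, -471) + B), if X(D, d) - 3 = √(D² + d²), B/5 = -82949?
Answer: 5095105470 - 12285*√265105 ≈ 5.0888e+9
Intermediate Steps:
B = -414745 (B = 5*(-82949) = -414745)
X(D, d) = 3 + √(D² + d²)
(-376433 + 364148)*(X(208, -471) + B) = (-376433 + 364148)*((3 + √(208² + (-471)²)) - 414745) = -12285*((3 + √(43264 + 221841)) - 414745) = -12285*((3 + √265105) - 414745) = -12285*(-414742 + √265105) = 5095105470 - 12285*√265105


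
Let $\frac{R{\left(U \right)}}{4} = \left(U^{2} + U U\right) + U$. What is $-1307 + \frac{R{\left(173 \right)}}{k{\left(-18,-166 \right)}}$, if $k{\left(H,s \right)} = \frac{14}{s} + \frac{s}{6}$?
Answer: $- \frac{34411123}{3455} \approx -9959.8$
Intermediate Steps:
$k{\left(H,s \right)} = \frac{14}{s} + \frac{s}{6}$ ($k{\left(H,s \right)} = \frac{14}{s} + s \frac{1}{6} = \frac{14}{s} + \frac{s}{6}$)
$R{\left(U \right)} = 4 U + 8 U^{2}$ ($R{\left(U \right)} = 4 \left(\left(U^{2} + U U\right) + U\right) = 4 \left(\left(U^{2} + U^{2}\right) + U\right) = 4 \left(2 U^{2} + U\right) = 4 \left(U + 2 U^{2}\right) = 4 U + 8 U^{2}$)
$-1307 + \frac{R{\left(173 \right)}}{k{\left(-18,-166 \right)}} = -1307 + \frac{4 \cdot 173 \left(1 + 2 \cdot 173\right)}{\frac{14}{-166} + \frac{1}{6} \left(-166\right)} = -1307 + \frac{4 \cdot 173 \left(1 + 346\right)}{14 \left(- \frac{1}{166}\right) - \frac{83}{3}} = -1307 + \frac{4 \cdot 173 \cdot 347}{- \frac{7}{83} - \frac{83}{3}} = -1307 + \frac{240124}{- \frac{6910}{249}} = -1307 + 240124 \left(- \frac{249}{6910}\right) = -1307 - \frac{29895438}{3455} = - \frac{34411123}{3455}$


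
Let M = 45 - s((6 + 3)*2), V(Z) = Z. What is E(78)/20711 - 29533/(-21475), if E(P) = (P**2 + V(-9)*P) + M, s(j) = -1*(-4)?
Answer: 728116888/444768725 ≈ 1.6371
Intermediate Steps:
s(j) = 4
M = 41 (M = 45 - 1*4 = 45 - 4 = 41)
E(P) = 41 + P**2 - 9*P (E(P) = (P**2 - 9*P) + 41 = 41 + P**2 - 9*P)
E(78)/20711 - 29533/(-21475) = (41 + 78**2 - 9*78)/20711 - 29533/(-21475) = (41 + 6084 - 702)*(1/20711) - 29533*(-1/21475) = 5423*(1/20711) + 29533/21475 = 5423/20711 + 29533/21475 = 728116888/444768725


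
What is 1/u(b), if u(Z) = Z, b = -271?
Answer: -1/271 ≈ -0.0036900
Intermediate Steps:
1/u(b) = 1/(-271) = -1/271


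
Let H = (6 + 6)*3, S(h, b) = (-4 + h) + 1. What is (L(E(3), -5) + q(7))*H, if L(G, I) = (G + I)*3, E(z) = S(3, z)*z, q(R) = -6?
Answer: -756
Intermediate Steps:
S(h, b) = -3 + h
H = 36 (H = 12*3 = 36)
E(z) = 0 (E(z) = (-3 + 3)*z = 0*z = 0)
L(G, I) = 3*G + 3*I
(L(E(3), -5) + q(7))*H = ((3*0 + 3*(-5)) - 6)*36 = ((0 - 15) - 6)*36 = (-15 - 6)*36 = -21*36 = -756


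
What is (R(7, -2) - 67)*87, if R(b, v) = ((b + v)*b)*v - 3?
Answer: -12180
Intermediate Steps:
R(b, v) = -3 + b*v*(b + v) (R(b, v) = (b*(b + v))*v - 3 = b*v*(b + v) - 3 = -3 + b*v*(b + v))
(R(7, -2) - 67)*87 = ((-3 + 7*(-2)**2 - 2*7**2) - 67)*87 = ((-3 + 7*4 - 2*49) - 67)*87 = ((-3 + 28 - 98) - 67)*87 = (-73 - 67)*87 = -140*87 = -12180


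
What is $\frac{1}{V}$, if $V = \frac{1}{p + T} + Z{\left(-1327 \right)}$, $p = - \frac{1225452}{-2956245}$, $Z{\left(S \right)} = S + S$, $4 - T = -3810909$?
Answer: $- \frac{3755331242379}{9966649116288451} \approx -0.00037679$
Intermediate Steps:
$T = 3810913$ ($T = 4 - -3810909 = 4 + 3810909 = 3810913$)
$Z{\left(S \right)} = 2 S$
$p = \frac{408484}{985415}$ ($p = \left(-1225452\right) \left(- \frac{1}{2956245}\right) = \frac{408484}{985415} \approx 0.41453$)
$V = - \frac{9966649116288451}{3755331242379}$ ($V = \frac{1}{\frac{408484}{985415} + 3810913} + 2 \left(-1327\right) = \frac{1}{\frac{3755331242379}{985415}} - 2654 = \frac{985415}{3755331242379} - 2654 = - \frac{9966649116288451}{3755331242379} \approx -2654.0$)
$\frac{1}{V} = \frac{1}{- \frac{9966649116288451}{3755331242379}} = - \frac{3755331242379}{9966649116288451}$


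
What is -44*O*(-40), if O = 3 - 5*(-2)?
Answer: 22880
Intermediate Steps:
O = 13 (O = 3 + 10 = 13)
-44*O*(-40) = -44*13*(-40) = -572*(-40) = 22880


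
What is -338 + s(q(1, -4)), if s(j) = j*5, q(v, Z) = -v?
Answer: -343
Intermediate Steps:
s(j) = 5*j
-338 + s(q(1, -4)) = -338 + 5*(-1*1) = -338 + 5*(-1) = -338 - 5 = -343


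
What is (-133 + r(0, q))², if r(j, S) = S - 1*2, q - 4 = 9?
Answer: 14884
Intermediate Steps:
q = 13 (q = 4 + 9 = 13)
r(j, S) = -2 + S (r(j, S) = S - 2 = -2 + S)
(-133 + r(0, q))² = (-133 + (-2 + 13))² = (-133 + 11)² = (-122)² = 14884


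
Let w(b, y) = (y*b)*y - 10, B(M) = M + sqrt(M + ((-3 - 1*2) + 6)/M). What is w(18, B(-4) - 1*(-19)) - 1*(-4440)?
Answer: 16807/2 + 270*I*sqrt(17) ≈ 8403.5 + 1113.2*I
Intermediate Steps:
B(M) = M + sqrt(M + 1/M) (B(M) = M + sqrt(M + ((-3 - 2) + 6)/M) = M + sqrt(M + (-5 + 6)/M) = M + sqrt(M + 1/M))
w(b, y) = -10 + b*y**2 (w(b, y) = (b*y)*y - 10 = b*y**2 - 10 = -10 + b*y**2)
w(18, B(-4) - 1*(-19)) - 1*(-4440) = (-10 + 18*((-4 + sqrt(-4 + 1/(-4))) - 1*(-19))**2) - 1*(-4440) = (-10 + 18*((-4 + sqrt(-4 - 1/4)) + 19)**2) + 4440 = (-10 + 18*((-4 + sqrt(-17/4)) + 19)**2) + 4440 = (-10 + 18*((-4 + I*sqrt(17)/2) + 19)**2) + 4440 = (-10 + 18*(15 + I*sqrt(17)/2)**2) + 4440 = 4430 + 18*(15 + I*sqrt(17)/2)**2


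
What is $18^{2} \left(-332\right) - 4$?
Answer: $-107572$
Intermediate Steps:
$18^{2} \left(-332\right) - 4 = 324 \left(-332\right) - 4 = -107568 - 4 = -107572$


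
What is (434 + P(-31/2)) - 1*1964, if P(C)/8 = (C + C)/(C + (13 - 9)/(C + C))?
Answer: -1467194/969 ≈ -1514.1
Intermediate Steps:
P(C) = 16*C/(C + 2/C) (P(C) = 8*((C + C)/(C + (13 - 9)/(C + C))) = 8*((2*C)/(C + 4/((2*C)))) = 8*((2*C)/(C + 4*(1/(2*C)))) = 8*((2*C)/(C + 2/C)) = 8*(2*C/(C + 2/C)) = 16*C/(C + 2/C))
(434 + P(-31/2)) - 1*1964 = (434 + 16*(-31/2)**2/(2 + (-31/2)**2)) - 1*1964 = (434 + 16*(-31*1/2)**2/(2 + (-31*1/2)**2)) - 1964 = (434 + 16*(-31/2)**2/(2 + (-31/2)**2)) - 1964 = (434 + 16*(961/4)/(2 + 961/4)) - 1964 = (434 + 16*(961/4)/(969/4)) - 1964 = (434 + 16*(961/4)*(4/969)) - 1964 = (434 + 15376/969) - 1964 = 435922/969 - 1964 = -1467194/969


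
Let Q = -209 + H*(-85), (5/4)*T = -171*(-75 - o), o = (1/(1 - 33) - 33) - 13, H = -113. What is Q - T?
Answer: 217323/40 ≈ 5433.1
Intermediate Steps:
o = -1473/32 (o = (1/(-32) - 33) - 13 = (-1/32 - 33) - 13 = -1057/32 - 13 = -1473/32 ≈ -46.031)
T = 158517/40 (T = 4*(-171*(-75 - 1*(-1473/32)))/5 = 4*(-171*(-75 + 1473/32))/5 = 4*(-171*(-927/32))/5 = (4/5)*(158517/32) = 158517/40 ≈ 3962.9)
Q = 9396 (Q = -209 - 113*(-85) = -209 + 9605 = 9396)
Q - T = 9396 - 1*158517/40 = 9396 - 158517/40 = 217323/40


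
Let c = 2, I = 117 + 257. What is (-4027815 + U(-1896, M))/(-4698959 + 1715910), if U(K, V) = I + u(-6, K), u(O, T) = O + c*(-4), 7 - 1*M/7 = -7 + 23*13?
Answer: 4027455/2983049 ≈ 1.3501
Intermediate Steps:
I = 374
M = -1995 (M = 49 - 7*(-7 + 23*13) = 49 - 7*(-7 + 299) = 49 - 7*292 = 49 - 2044 = -1995)
u(O, T) = -8 + O (u(O, T) = O + 2*(-4) = O - 8 = -8 + O)
U(K, V) = 360 (U(K, V) = 374 + (-8 - 6) = 374 - 14 = 360)
(-4027815 + U(-1896, M))/(-4698959 + 1715910) = (-4027815 + 360)/(-4698959 + 1715910) = -4027455/(-2983049) = -4027455*(-1/2983049) = 4027455/2983049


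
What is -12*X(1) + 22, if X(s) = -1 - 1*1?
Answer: 46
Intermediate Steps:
X(s) = -2 (X(s) = -1 - 1 = -2)
-12*X(1) + 22 = -12*(-2) + 22 = 24 + 22 = 46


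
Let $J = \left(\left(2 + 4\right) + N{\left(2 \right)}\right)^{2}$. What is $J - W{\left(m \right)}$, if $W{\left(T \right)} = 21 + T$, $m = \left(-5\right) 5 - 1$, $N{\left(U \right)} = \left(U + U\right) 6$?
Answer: $905$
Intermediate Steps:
$N{\left(U \right)} = 12 U$ ($N{\left(U \right)} = 2 U 6 = 12 U$)
$J = 900$ ($J = \left(\left(2 + 4\right) + 12 \cdot 2\right)^{2} = \left(6 + 24\right)^{2} = 30^{2} = 900$)
$m = -26$ ($m = -25 - 1 = -26$)
$J - W{\left(m \right)} = 900 - \left(21 - 26\right) = 900 - -5 = 900 + 5 = 905$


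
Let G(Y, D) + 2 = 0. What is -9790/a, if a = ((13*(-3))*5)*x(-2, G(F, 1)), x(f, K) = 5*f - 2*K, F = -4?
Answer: -979/117 ≈ -8.3675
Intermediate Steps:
G(Y, D) = -2 (G(Y, D) = -2 + 0 = -2)
x(f, K) = -2*K + 5*f
a = 1170 (a = ((13*(-3))*5)*(-2*(-2) + 5*(-2)) = (-39*5)*(4 - 10) = -195*(-6) = 1170)
-9790/a = -9790/1170 = -9790*1/1170 = -979/117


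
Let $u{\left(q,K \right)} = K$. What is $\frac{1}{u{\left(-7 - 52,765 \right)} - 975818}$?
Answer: $- \frac{1}{975053} \approx -1.0256 \cdot 10^{-6}$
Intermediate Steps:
$\frac{1}{u{\left(-7 - 52,765 \right)} - 975818} = \frac{1}{765 - 975818} = \frac{1}{-975053} = - \frac{1}{975053}$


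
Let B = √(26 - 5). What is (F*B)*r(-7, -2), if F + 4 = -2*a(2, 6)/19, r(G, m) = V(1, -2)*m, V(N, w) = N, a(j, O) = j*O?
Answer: 200*√21/19 ≈ 48.238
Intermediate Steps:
a(j, O) = O*j
B = √21 ≈ 4.5826
r(G, m) = m (r(G, m) = 1*m = m)
F = -100/19 (F = -4 - 12*2/19 = -4 - 2*12*(1/19) = -4 - 24*1/19 = -4 - 24/19 = -100/19 ≈ -5.2632)
(F*B)*r(-7, -2) = -100*√21/19*(-2) = 200*√21/19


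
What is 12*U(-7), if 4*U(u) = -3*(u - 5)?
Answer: 108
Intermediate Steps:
U(u) = 15/4 - 3*u/4 (U(u) = (-3*(u - 5))/4 = (-3*(-5 + u))/4 = (15 - 3*u)/4 = 15/4 - 3*u/4)
12*U(-7) = 12*(15/4 - 3/4*(-7)) = 12*(15/4 + 21/4) = 12*9 = 108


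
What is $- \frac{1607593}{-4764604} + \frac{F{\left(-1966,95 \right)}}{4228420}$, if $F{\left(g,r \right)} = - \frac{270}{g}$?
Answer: $\frac{6425019426538}{19042550143561} \approx 0.3374$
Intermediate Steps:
$- \frac{1607593}{-4764604} + \frac{F{\left(-1966,95 \right)}}{4228420} = - \frac{1607593}{-4764604} + \frac{\left(-270\right) \frac{1}{-1966}}{4228420} = \left(-1607593\right) \left(- \frac{1}{4764604}\right) + \left(-270\right) \left(- \frac{1}{1966}\right) \frac{1}{4228420} = \frac{123661}{366508} + \frac{135}{983} \cdot \frac{1}{4228420} = \frac{123661}{366508} + \frac{27}{831307372} = \frac{6425019426538}{19042550143561}$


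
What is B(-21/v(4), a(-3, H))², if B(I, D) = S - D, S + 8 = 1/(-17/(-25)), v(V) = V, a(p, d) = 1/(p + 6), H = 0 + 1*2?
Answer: 122500/2601 ≈ 47.097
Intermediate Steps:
H = 2 (H = 0 + 2 = 2)
a(p, d) = 1/(6 + p)
S = -111/17 (S = -8 + 1/(-17/(-25)) = -8 + 1/(-17*(-1/25)) = -8 + 1/(17/25) = -8 + 25/17 = -111/17 ≈ -6.5294)
B(I, D) = -111/17 - D
B(-21/v(4), a(-3, H))² = (-111/17 - 1/(6 - 3))² = (-111/17 - 1/3)² = (-111/17 - 1*⅓)² = (-111/17 - ⅓)² = (-350/51)² = 122500/2601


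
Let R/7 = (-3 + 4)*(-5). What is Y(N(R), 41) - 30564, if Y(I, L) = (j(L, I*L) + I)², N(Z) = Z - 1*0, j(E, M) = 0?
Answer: -29339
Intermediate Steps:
R = -35 (R = 7*((-3 + 4)*(-5)) = 7*(1*(-5)) = 7*(-5) = -35)
N(Z) = Z (N(Z) = Z + 0 = Z)
Y(I, L) = I² (Y(I, L) = (0 + I)² = I²)
Y(N(R), 41) - 30564 = (-35)² - 30564 = 1225 - 30564 = -29339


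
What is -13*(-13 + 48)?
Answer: -455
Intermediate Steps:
-13*(-13 + 48) = -13*35 = -455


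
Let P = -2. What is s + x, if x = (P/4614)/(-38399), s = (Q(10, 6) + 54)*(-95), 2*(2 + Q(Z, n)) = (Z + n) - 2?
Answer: -496527293264/88586493 ≈ -5605.0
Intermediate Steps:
Q(Z, n) = -3 + Z/2 + n/2 (Q(Z, n) = -2 + ((Z + n) - 2)/2 = -2 + (-2 + Z + n)/2 = -2 + (-1 + Z/2 + n/2) = -3 + Z/2 + n/2)
s = -5605 (s = ((-3 + (½)*10 + (½)*6) + 54)*(-95) = ((-3 + 5 + 3) + 54)*(-95) = (5 + 54)*(-95) = 59*(-95) = -5605)
x = 1/88586493 (x = (-2/4614)/(-38399) = ((1/4614)*(-2))*(-1/38399) = -1/2307*(-1/38399) = 1/88586493 ≈ 1.1288e-8)
s + x = -5605 + 1/88586493 = -496527293264/88586493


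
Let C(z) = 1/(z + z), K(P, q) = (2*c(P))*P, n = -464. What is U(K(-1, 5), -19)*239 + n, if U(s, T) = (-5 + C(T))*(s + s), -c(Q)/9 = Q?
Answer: 812866/19 ≈ 42782.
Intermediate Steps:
c(Q) = -9*Q
K(P, q) = -18*P**2 (K(P, q) = (2*(-9*P))*P = (-18*P)*P = -18*P**2)
C(z) = 1/(2*z)
U(s, T) = 2*s*(-5 + 1/(2*T)) (U(s, T) = (-5 + 1/(2*T))*(s + s) = (-5 + 1/(2*T))*(2*s) = 2*s*(-5 + 1/(2*T)))
U(K(-1, 5), -19)*239 + n = (-(-180)*(-1)**2 - 18*(-1)**2/(-19))*239 - 464 = (-(-180) - 18*1*(-1/19))*239 - 464 = (-10*(-18) - 18*(-1/19))*239 - 464 = (180 + 18/19)*239 - 464 = (3438/19)*239 - 464 = 821682/19 - 464 = 812866/19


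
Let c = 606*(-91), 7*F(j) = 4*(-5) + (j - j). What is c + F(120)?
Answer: -386042/7 ≈ -55149.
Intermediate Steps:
F(j) = -20/7 (F(j) = (4*(-5) + (j - j))/7 = (-20 + 0)/7 = (⅐)*(-20) = -20/7)
c = -55146
c + F(120) = -55146 - 20/7 = -386042/7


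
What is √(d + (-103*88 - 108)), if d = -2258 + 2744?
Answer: I*√8686 ≈ 93.199*I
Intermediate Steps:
d = 486
√(d + (-103*88 - 108)) = √(486 + (-103*88 - 108)) = √(486 + (-9064 - 108)) = √(486 - 9172) = √(-8686) = I*√8686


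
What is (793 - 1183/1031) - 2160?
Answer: -1410560/1031 ≈ -1368.1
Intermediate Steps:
(793 - 1183/1031) - 2160 = 816400/1031 - 2160 = -1410560/1031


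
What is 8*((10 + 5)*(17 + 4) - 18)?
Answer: 2376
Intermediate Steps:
8*((10 + 5)*(17 + 4) - 18) = 8*(15*21 - 18) = 8*(315 - 18) = 8*297 = 2376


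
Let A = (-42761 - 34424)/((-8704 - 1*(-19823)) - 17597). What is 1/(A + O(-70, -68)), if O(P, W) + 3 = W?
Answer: -6478/382753 ≈ -0.016925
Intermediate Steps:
O(P, W) = -3 + W
A = 77185/6478 (A = -77185/((-8704 + 19823) - 17597) = -77185/(11119 - 17597) = -77185/(-6478) = -77185*(-1/6478) = 77185/6478 ≈ 11.915)
1/(A + O(-70, -68)) = 1/(77185/6478 + (-3 - 68)) = 1/(77185/6478 - 71) = 1/(-382753/6478) = -6478/382753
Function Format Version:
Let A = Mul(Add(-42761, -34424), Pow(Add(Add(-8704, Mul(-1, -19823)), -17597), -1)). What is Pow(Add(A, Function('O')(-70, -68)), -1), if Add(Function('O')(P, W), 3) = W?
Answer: Rational(-6478, 382753) ≈ -0.016925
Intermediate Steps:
Function('O')(P, W) = Add(-3, W)
A = Rational(77185, 6478) (A = Mul(-77185, Pow(Add(Add(-8704, 19823), -17597), -1)) = Mul(-77185, Pow(Add(11119, -17597), -1)) = Mul(-77185, Pow(-6478, -1)) = Mul(-77185, Rational(-1, 6478)) = Rational(77185, 6478) ≈ 11.915)
Pow(Add(A, Function('O')(-70, -68)), -1) = Pow(Add(Rational(77185, 6478), Add(-3, -68)), -1) = Pow(Add(Rational(77185, 6478), -71), -1) = Pow(Rational(-382753, 6478), -1) = Rational(-6478, 382753)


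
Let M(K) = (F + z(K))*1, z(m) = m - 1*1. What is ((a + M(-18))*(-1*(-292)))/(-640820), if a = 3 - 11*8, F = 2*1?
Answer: 7446/160205 ≈ 0.046478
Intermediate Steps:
z(m) = -1 + m (z(m) = m - 1 = -1 + m)
F = 2
M(K) = 1 + K (M(K) = (2 + (-1 + K))*1 = (1 + K)*1 = 1 + K)
a = -85 (a = 3 - 88 = -85)
((a + M(-18))*(-1*(-292)))/(-640820) = ((-85 + (1 - 18))*(-1*(-292)))/(-640820) = ((-85 - 17)*292)*(-1/640820) = -102*292*(-1/640820) = -29784*(-1/640820) = 7446/160205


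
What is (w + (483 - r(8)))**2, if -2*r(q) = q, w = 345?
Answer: 692224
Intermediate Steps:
r(q) = -q/2
(w + (483 - r(8)))**2 = (345 + (483 - (-1)*8/2))**2 = (345 + (483 - 1*(-4)))**2 = (345 + (483 + 4))**2 = (345 + 487)**2 = 832**2 = 692224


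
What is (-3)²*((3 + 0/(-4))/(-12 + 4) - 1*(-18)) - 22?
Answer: 1093/8 ≈ 136.63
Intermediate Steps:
(-3)²*((3 + 0/(-4))/(-12 + 4) - 1*(-18)) - 22 = 9*((3 + 0*(-¼))/(-8) + 18) - 22 = 9*((3 + 0)*(-⅛) + 18) - 22 = 9*(3*(-⅛) + 18) - 22 = 9*(-3/8 + 18) - 22 = 9*(141/8) - 22 = 1269/8 - 22 = 1093/8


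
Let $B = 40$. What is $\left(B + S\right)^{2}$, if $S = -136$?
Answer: $9216$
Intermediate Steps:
$\left(B + S\right)^{2} = \left(40 - 136\right)^{2} = \left(-96\right)^{2} = 9216$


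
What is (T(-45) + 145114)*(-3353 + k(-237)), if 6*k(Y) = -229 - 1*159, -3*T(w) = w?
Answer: -1488007637/3 ≈ -4.9600e+8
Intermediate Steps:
T(w) = -w/3
k(Y) = -194/3 (k(Y) = (-229 - 1*159)/6 = (-229 - 159)/6 = (⅙)*(-388) = -194/3)
(T(-45) + 145114)*(-3353 + k(-237)) = (-⅓*(-45) + 145114)*(-3353 - 194/3) = (15 + 145114)*(-10253/3) = 145129*(-10253/3) = -1488007637/3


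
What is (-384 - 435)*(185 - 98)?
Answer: -71253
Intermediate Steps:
(-384 - 435)*(185 - 98) = -819*87 = -71253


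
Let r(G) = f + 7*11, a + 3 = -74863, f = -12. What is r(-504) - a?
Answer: 74931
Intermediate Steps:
a = -74866 (a = -3 - 74863 = -74866)
r(G) = 65 (r(G) = -12 + 7*11 = -12 + 77 = 65)
r(-504) - a = 65 - 1*(-74866) = 65 + 74866 = 74931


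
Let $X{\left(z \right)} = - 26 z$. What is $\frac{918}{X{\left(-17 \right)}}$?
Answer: $\frac{27}{13} \approx 2.0769$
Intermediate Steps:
$\frac{918}{X{\left(-17 \right)}} = \frac{918}{\left(-26\right) \left(-17\right)} = \frac{918}{442} = 918 \cdot \frac{1}{442} = \frac{27}{13}$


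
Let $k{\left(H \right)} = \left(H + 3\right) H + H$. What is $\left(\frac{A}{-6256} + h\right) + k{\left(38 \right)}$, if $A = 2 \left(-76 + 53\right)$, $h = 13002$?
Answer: $\frac{1985329}{136} \approx 14598.0$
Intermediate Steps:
$k{\left(H \right)} = H + H \left(3 + H\right)$ ($k{\left(H \right)} = \left(3 + H\right) H + H = H \left(3 + H\right) + H = H + H \left(3 + H\right)$)
$A = -46$ ($A = 2 \left(-23\right) = -46$)
$\left(\frac{A}{-6256} + h\right) + k{\left(38 \right)} = \left(- \frac{46}{-6256} + 13002\right) + 38 \left(4 + 38\right) = \left(\left(-46\right) \left(- \frac{1}{6256}\right) + 13002\right) + 38 \cdot 42 = \left(\frac{1}{136} + 13002\right) + 1596 = \frac{1768273}{136} + 1596 = \frac{1985329}{136}$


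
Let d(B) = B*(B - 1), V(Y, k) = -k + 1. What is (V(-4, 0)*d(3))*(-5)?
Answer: -30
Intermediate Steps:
V(Y, k) = 1 - k
d(B) = B*(-1 + B)
(V(-4, 0)*d(3))*(-5) = ((1 - 1*0)*(3*(-1 + 3)))*(-5) = ((1 + 0)*(3*2))*(-5) = (1*6)*(-5) = 6*(-5) = -30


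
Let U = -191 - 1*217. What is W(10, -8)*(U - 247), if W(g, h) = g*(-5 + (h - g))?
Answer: 150650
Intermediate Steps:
W(g, h) = g*(-5 + h - g)
U = -408 (U = -191 - 217 = -408)
W(10, -8)*(U - 247) = (10*(-5 - 8 - 1*10))*(-408 - 247) = (10*(-5 - 8 - 10))*(-655) = (10*(-23))*(-655) = -230*(-655) = 150650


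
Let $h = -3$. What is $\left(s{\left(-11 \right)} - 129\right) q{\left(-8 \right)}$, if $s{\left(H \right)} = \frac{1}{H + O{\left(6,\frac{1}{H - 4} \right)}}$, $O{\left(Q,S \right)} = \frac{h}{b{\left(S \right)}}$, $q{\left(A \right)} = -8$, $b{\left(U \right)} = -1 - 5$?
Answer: $\frac{21688}{21} \approx 1032.8$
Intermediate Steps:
$b{\left(U \right)} = -6$
$O{\left(Q,S \right)} = \frac{1}{2}$ ($O{\left(Q,S \right)} = - \frac{3}{-6} = \left(-3\right) \left(- \frac{1}{6}\right) = \frac{1}{2}$)
$s{\left(H \right)} = \frac{1}{\frac{1}{2} + H}$ ($s{\left(H \right)} = \frac{1}{H + \frac{1}{2}} = \frac{1}{\frac{1}{2} + H}$)
$\left(s{\left(-11 \right)} - 129\right) q{\left(-8 \right)} = \left(\frac{2}{1 + 2 \left(-11\right)} - 129\right) \left(-8\right) = \left(\frac{2}{1 - 22} - 129\right) \left(-8\right) = \left(\frac{2}{-21} - 129\right) \left(-8\right) = \left(2 \left(- \frac{1}{21}\right) - 129\right) \left(-8\right) = \left(- \frac{2}{21} - 129\right) \left(-8\right) = \left(- \frac{2711}{21}\right) \left(-8\right) = \frac{21688}{21}$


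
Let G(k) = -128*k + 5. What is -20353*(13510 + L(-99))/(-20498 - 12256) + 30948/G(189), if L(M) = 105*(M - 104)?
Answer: -3843243546647/792220998 ≈ -4851.2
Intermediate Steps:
L(M) = -10920 + 105*M (L(M) = 105*(-104 + M) = -10920 + 105*M)
G(k) = 5 - 128*k
-20353*(13510 + L(-99))/(-20498 - 12256) + 30948/G(189) = -20353*(13510 + (-10920 + 105*(-99)))/(-20498 - 12256) + 30948/(5 - 128*189) = -20353/((-32754/(13510 + (-10920 - 10395)))) + 30948/(5 - 24192) = -20353/((-32754/(13510 - 21315))) + 30948/(-24187) = -20353/((-32754/(-7805))) + 30948*(-1/24187) = -20353/((-32754*(-1/7805))) - 30948/24187 = -20353/32754/7805 - 30948/24187 = -20353*7805/32754 - 30948/24187 = -158855165/32754 - 30948/24187 = -3843243546647/792220998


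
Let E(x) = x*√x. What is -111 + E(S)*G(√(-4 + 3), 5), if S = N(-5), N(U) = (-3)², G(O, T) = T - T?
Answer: -111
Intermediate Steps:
G(O, T) = 0
N(U) = 9
S = 9
E(x) = x^(3/2)
-111 + E(S)*G(√(-4 + 3), 5) = -111 + 9^(3/2)*0 = -111 + 27*0 = -111 + 0 = -111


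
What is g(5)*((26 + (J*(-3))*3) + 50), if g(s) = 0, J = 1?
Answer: 0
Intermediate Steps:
g(5)*((26 + (J*(-3))*3) + 50) = 0*((26 + (1*(-3))*3) + 50) = 0*((26 - 3*3) + 50) = 0*((26 - 9) + 50) = 0*(17 + 50) = 0*67 = 0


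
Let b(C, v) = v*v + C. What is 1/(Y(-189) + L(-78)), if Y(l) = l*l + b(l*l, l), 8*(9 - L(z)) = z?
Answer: 4/428727 ≈ 9.3299e-6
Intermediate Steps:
L(z) = 9 - z/8
b(C, v) = C + v² (b(C, v) = v² + C = C + v²)
Y(l) = 3*l² (Y(l) = l*l + (l*l + l²) = l² + (l² + l²) = l² + 2*l² = 3*l²)
1/(Y(-189) + L(-78)) = 1/(3*(-189)² + (9 - ⅛*(-78))) = 1/(3*35721 + (9 + 39/4)) = 1/(107163 + 75/4) = 1/(428727/4) = 4/428727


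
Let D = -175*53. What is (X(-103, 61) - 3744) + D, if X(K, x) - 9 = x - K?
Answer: -12846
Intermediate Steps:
X(K, x) = 9 + x - K (X(K, x) = 9 + (x - K) = 9 + x - K)
D = -9275
(X(-103, 61) - 3744) + D = ((9 + 61 - 1*(-103)) - 3744) - 9275 = ((9 + 61 + 103) - 3744) - 9275 = (173 - 3744) - 9275 = -3571 - 9275 = -12846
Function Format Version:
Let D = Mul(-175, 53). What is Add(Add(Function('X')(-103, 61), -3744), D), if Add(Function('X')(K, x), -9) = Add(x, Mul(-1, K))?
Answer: -12846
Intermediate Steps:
Function('X')(K, x) = Add(9, x, Mul(-1, K)) (Function('X')(K, x) = Add(9, Add(x, Mul(-1, K))) = Add(9, x, Mul(-1, K)))
D = -9275
Add(Add(Function('X')(-103, 61), -3744), D) = Add(Add(Add(9, 61, Mul(-1, -103)), -3744), -9275) = Add(Add(Add(9, 61, 103), -3744), -9275) = Add(Add(173, -3744), -9275) = Add(-3571, -9275) = -12846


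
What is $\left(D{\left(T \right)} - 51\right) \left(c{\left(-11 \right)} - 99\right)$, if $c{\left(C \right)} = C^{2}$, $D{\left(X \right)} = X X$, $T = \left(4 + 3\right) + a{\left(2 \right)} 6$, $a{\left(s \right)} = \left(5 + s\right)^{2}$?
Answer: $1992100$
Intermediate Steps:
$T = 301$ ($T = \left(4 + 3\right) + \left(5 + 2\right)^{2} \cdot 6 = 7 + 7^{2} \cdot 6 = 7 + 49 \cdot 6 = 7 + 294 = 301$)
$D{\left(X \right)} = X^{2}$
$\left(D{\left(T \right)} - 51\right) \left(c{\left(-11 \right)} - 99\right) = \left(301^{2} - 51\right) \left(\left(-11\right)^{2} - 99\right) = \left(90601 - 51\right) \left(121 - 99\right) = 90550 \cdot 22 = 1992100$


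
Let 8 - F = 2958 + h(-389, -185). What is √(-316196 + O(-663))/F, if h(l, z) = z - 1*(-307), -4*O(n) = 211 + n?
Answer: -I*√316083/3072 ≈ -0.18301*I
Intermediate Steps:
O(n) = -211/4 - n/4 (O(n) = -(211 + n)/4 = -211/4 - n/4)
h(l, z) = 307 + z (h(l, z) = z + 307 = 307 + z)
F = -3072 (F = 8 - (2958 + (307 - 185)) = 8 - (2958 + 122) = 8 - 1*3080 = 8 - 3080 = -3072)
√(-316196 + O(-663))/F = √(-316196 + (-211/4 - ¼*(-663)))/(-3072) = √(-316196 + (-211/4 + 663/4))*(-1/3072) = √(-316196 + 113)*(-1/3072) = √(-316083)*(-1/3072) = (I*√316083)*(-1/3072) = -I*√316083/3072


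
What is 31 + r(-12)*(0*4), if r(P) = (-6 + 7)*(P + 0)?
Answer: 31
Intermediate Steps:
r(P) = P (r(P) = 1*P = P)
31 + r(-12)*(0*4) = 31 - 0*4 = 31 - 12*0 = 31 + 0 = 31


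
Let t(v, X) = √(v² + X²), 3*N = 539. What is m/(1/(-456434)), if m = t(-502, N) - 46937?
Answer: 21423642658 - 456434*√2558557/3 ≈ 2.1180e+10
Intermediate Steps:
N = 539/3 (N = (⅓)*539 = 539/3 ≈ 179.67)
t(v, X) = √(X² + v²)
m = -46937 + √2558557/3 (m = √((539/3)² + (-502)²) - 46937 = √(290521/9 + 252004) - 46937 = √(2558557/9) - 46937 = √2558557/3 - 46937 = -46937 + √2558557/3 ≈ -46404.)
m/(1/(-456434)) = (-46937 + √2558557/3)/(1/(-456434)) = (-46937 + √2558557/3)/(-1/456434) = (-46937 + √2558557/3)*(-456434) = 21423642658 - 456434*√2558557/3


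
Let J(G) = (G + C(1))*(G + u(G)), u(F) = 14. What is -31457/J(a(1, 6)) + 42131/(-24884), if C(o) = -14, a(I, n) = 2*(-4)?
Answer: 97151837/410586 ≈ 236.62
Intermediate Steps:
a(I, n) = -8
J(G) = (-14 + G)*(14 + G) (J(G) = (G - 14)*(G + 14) = (-14 + G)*(14 + G))
-31457/J(a(1, 6)) + 42131/(-24884) = -31457/(-196 + (-8)²) + 42131/(-24884) = -31457/(-196 + 64) + 42131*(-1/24884) = -31457/(-132) - 42131/24884 = -31457*(-1/132) - 42131/24884 = 31457/132 - 42131/24884 = 97151837/410586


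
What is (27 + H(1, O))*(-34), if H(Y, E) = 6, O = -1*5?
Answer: -1122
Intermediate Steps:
O = -5
(27 + H(1, O))*(-34) = (27 + 6)*(-34) = 33*(-34) = -1122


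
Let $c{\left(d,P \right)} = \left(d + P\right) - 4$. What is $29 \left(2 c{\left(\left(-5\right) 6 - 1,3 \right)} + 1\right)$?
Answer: $-1827$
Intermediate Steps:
$c{\left(d,P \right)} = -4 + P + d$ ($c{\left(d,P \right)} = \left(P + d\right) - 4 = -4 + P + d$)
$29 \left(2 c{\left(\left(-5\right) 6 - 1,3 \right)} + 1\right) = 29 \left(2 \left(-4 + 3 - 31\right) + 1\right) = 29 \left(2 \left(-32\right) + 1\right) = 29 \left(-64 + 1\right) = 29 \left(-63\right) = -1827$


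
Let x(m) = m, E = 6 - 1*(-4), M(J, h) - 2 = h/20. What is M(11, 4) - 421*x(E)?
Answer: -21039/5 ≈ -4207.8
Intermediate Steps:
M(J, h) = 2 + h/20
E = 10 (E = 6 + 4 = 10)
M(11, 4) - 421*x(E) = (2 + (1/20)*4) - 421*10 = (2 + ⅕) - 4210 = 11/5 - 4210 = -21039/5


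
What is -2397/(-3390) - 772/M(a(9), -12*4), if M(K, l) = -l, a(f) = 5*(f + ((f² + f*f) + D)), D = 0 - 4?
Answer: -104251/6780 ≈ -15.376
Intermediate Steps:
D = -4
a(f) = -20 + 5*f + 10*f² (a(f) = 5*(f + ((f² + f*f) - 4)) = 5*(f + ((f² + f²) - 4)) = 5*(f + (2*f² - 4)) = 5*(f + (-4 + 2*f²)) = 5*(-4 + f + 2*f²) = -20 + 5*f + 10*f²)
-2397/(-3390) - 772/M(a(9), -12*4) = -2397/(-3390) - 772/((-(-12)*4)) = -2397*(-1/3390) - 772/((-1*(-48))) = 799/1130 - 772/48 = 799/1130 - 772*1/48 = 799/1130 - 193/12 = -104251/6780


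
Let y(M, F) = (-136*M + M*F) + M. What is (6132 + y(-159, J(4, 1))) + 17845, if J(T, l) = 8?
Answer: 44170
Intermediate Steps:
y(M, F) = -135*M + F*M (y(M, F) = (-136*M + F*M) + M = -135*M + F*M)
(6132 + y(-159, J(4, 1))) + 17845 = (6132 - 159*(-135 + 8)) + 17845 = (6132 - 159*(-127)) + 17845 = (6132 + 20193) + 17845 = 26325 + 17845 = 44170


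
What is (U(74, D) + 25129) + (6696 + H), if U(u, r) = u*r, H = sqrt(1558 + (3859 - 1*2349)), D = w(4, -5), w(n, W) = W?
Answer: 31455 + 2*sqrt(767) ≈ 31510.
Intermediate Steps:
D = -5
H = 2*sqrt(767) (H = sqrt(1558 + (3859 - 2349)) = sqrt(1558 + 1510) = sqrt(3068) = 2*sqrt(767) ≈ 55.390)
U(u, r) = r*u
(U(74, D) + 25129) + (6696 + H) = (-5*74 + 25129) + (6696 + 2*sqrt(767)) = (-370 + 25129) + (6696 + 2*sqrt(767)) = 24759 + (6696 + 2*sqrt(767)) = 31455 + 2*sqrt(767)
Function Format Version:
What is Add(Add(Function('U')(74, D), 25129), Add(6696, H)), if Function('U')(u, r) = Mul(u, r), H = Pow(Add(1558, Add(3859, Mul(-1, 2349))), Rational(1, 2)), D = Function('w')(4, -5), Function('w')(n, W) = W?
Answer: Add(31455, Mul(2, Pow(767, Rational(1, 2)))) ≈ 31510.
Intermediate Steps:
D = -5
H = Mul(2, Pow(767, Rational(1, 2))) (H = Pow(Add(1558, Add(3859, -2349)), Rational(1, 2)) = Pow(Add(1558, 1510), Rational(1, 2)) = Pow(3068, Rational(1, 2)) = Mul(2, Pow(767, Rational(1, 2))) ≈ 55.390)
Function('U')(u, r) = Mul(r, u)
Add(Add(Function('U')(74, D), 25129), Add(6696, H)) = Add(Add(Mul(-5, 74), 25129), Add(6696, Mul(2, Pow(767, Rational(1, 2))))) = Add(Add(-370, 25129), Add(6696, Mul(2, Pow(767, Rational(1, 2))))) = Add(24759, Add(6696, Mul(2, Pow(767, Rational(1, 2))))) = Add(31455, Mul(2, Pow(767, Rational(1, 2))))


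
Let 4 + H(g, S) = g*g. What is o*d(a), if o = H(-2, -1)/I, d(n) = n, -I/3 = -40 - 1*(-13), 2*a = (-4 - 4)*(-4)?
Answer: 0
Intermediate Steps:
H(g, S) = -4 + g**2 (H(g, S) = -4 + g*g = -4 + g**2)
a = 16 (a = ((-4 - 4)*(-4))/2 = (-8*(-4))/2 = (1/2)*32 = 16)
I = 81 (I = -3*(-40 - 1*(-13)) = -3*(-40 + 13) = -3*(-27) = 81)
o = 0 (o = (-4 + (-2)**2)/81 = (-4 + 4)*(1/81) = 0*(1/81) = 0)
o*d(a) = 0*16 = 0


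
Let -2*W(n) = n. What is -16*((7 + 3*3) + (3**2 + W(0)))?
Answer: -400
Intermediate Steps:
W(n) = -n/2
-16*((7 + 3*3) + (3**2 + W(0))) = -16*((7 + 3*3) + (3**2 - 1/2*0)) = -16*((7 + 9) + (9 + 0)) = -16*(16 + 9) = -16*25 = -400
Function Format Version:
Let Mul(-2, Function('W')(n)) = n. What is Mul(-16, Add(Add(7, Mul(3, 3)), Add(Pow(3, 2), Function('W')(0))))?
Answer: -400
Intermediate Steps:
Function('W')(n) = Mul(Rational(-1, 2), n)
Mul(-16, Add(Add(7, Mul(3, 3)), Add(Pow(3, 2), Function('W')(0)))) = Mul(-16, Add(Add(7, Mul(3, 3)), Add(Pow(3, 2), Mul(Rational(-1, 2), 0)))) = Mul(-16, Add(Add(7, 9), Add(9, 0))) = Mul(-16, Add(16, 9)) = Mul(-16, 25) = -400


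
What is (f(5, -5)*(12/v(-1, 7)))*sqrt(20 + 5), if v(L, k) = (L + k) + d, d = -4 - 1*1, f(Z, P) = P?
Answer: -300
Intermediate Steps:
d = -5 (d = -4 - 1 = -5)
v(L, k) = -5 + L + k (v(L, k) = (L + k) - 5 = -5 + L + k)
(f(5, -5)*(12/v(-1, 7)))*sqrt(20 + 5) = (-60/(-5 - 1 + 7))*sqrt(20 + 5) = (-60/1)*sqrt(25) = -60*5 = -300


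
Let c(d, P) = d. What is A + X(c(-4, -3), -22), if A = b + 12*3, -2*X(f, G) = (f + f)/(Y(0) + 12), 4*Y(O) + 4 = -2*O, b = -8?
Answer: 312/11 ≈ 28.364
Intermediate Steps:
Y(O) = -1 - O/2 (Y(O) = -1 + (-2*O)/4 = -1 - O/2)
X(f, G) = -f/11 (X(f, G) = -(f + f)/(2*((-1 - 1/2*0) + 12)) = -2*f/(2*((-1 + 0) + 12)) = -2*f/(2*(-1 + 12)) = -2*f/(2*11) = -f/11)
A = 28 (A = -8 + 12*3 = -8 + 36 = 28)
A + X(c(-4, -3), -22) = 28 - 1/11*(-4) = 28 + 4/11 = 312/11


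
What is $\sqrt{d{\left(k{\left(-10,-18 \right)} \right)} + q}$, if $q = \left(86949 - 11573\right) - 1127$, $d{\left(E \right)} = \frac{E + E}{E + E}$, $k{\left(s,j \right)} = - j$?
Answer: $15 \sqrt{330} \approx 272.49$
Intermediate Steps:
$d{\left(E \right)} = 1$ ($d{\left(E \right)} = \frac{2 E}{2 E} = 2 E \frac{1}{2 E} = 1$)
$q = 74249$ ($q = 75376 - 1127 = 74249$)
$\sqrt{d{\left(k{\left(-10,-18 \right)} \right)} + q} = \sqrt{1 + 74249} = \sqrt{74250} = 15 \sqrt{330}$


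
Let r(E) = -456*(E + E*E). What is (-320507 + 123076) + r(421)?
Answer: -81211303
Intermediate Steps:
r(E) = -456*E - 456*E**2 (r(E) = -456*(E + E**2) = -456*E - 456*E**2)
(-320507 + 123076) + r(421) = (-320507 + 123076) - 456*421*(1 + 421) = -197431 - 456*421*422 = -197431 - 81013872 = -81211303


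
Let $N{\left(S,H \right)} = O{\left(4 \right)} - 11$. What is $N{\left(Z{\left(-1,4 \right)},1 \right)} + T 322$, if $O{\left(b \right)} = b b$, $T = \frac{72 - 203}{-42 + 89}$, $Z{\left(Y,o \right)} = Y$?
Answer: $- \frac{41947}{47} \approx -892.49$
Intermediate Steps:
$T = - \frac{131}{47} \approx -2.7872$
$O{\left(b \right)} = b^{2}$
$N{\left(S,H \right)} = 5$ ($N{\left(S,H \right)} = 4^{2} - 11 = 16 - 11 = 5$)
$N{\left(Z{\left(-1,4 \right)},1 \right)} + T 322 = 5 - \frac{42182}{47} = - \frac{41947}{47}$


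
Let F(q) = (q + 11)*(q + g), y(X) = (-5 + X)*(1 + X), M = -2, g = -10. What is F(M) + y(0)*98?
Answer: -598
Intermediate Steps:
y(X) = (1 + X)*(-5 + X)
F(q) = (-10 + q)*(11 + q) (F(q) = (q + 11)*(q - 10) = (11 + q)*(-10 + q) = (-10 + q)*(11 + q))
F(M) + y(0)*98 = (-110 - 2 + (-2)**2) + (-5 + 0**2 - 4*0)*98 = (-110 - 2 + 4) + (-5 + 0 + 0)*98 = -108 - 5*98 = -108 - 490 = -598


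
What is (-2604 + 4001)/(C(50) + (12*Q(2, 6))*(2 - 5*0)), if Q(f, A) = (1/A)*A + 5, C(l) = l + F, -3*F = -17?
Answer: 4191/599 ≈ 6.9967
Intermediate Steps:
F = 17/3 (F = -⅓*(-17) = 17/3 ≈ 5.6667)
C(l) = 17/3 + l (C(l) = l + 17/3 = 17/3 + l)
Q(f, A) = 6 (Q(f, A) = A/A + 5 = 1 + 5 = 6)
(-2604 + 4001)/(C(50) + (12*Q(2, 6))*(2 - 5*0)) = (-2604 + 4001)/((17/3 + 50) + (12*6)*(2 - 5*0)) = 1397/(167/3 + 72*(2 + 0)) = 1397/(167/3 + 72*2) = 1397/(167/3 + 144) = 1397/(599/3) = 1397*(3/599) = 4191/599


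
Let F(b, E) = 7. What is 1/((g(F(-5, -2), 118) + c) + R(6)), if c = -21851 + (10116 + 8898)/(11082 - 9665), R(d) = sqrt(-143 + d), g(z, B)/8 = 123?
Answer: -41871676925/873174702806418 - 2007889*I*sqrt(137)/873174702806418 ≈ -4.7953e-5 - 2.6915e-8*I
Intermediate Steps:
g(z, B) = 984 (g(z, B) = 8*123 = 984)
c = -30943853/1417 (c = -21851 + 19014/1417 = -30943853/1417 ≈ -21838.)
1/((g(F(-5, -2), 118) + c) + R(6)) = 1/((984 - 30943853/1417) + sqrt(-143 + 6)) = 1/(-29549525/1417 + sqrt(-137)) = 1/(-29549525/1417 + I*sqrt(137))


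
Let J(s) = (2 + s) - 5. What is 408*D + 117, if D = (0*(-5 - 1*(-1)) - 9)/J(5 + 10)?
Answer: -189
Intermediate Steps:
J(s) = -3 + s
D = -¾ (D = (0*(-5 - 1*(-1)) - 9)/(-3 + (5 + 10)) = (0*(-5 + 1) - 9)/(-3 + 15) = (0*(-4) - 9)/12 = (0 - 9)*(1/12) = -9*1/12 = -¾ ≈ -0.75000)
408*D + 117 = 408*(-¾) + 117 = -306 + 117 = -189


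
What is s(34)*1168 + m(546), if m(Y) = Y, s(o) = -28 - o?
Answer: -71870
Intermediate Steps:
s(34)*1168 + m(546) = (-28 - 1*34)*1168 + 546 = (-28 - 34)*1168 + 546 = -62*1168 + 546 = -72416 + 546 = -71870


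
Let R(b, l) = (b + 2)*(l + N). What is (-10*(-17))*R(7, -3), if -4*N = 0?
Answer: -4590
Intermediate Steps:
N = 0 (N = -¼*0 = 0)
R(b, l) = l*(2 + b) (R(b, l) = (b + 2)*(l + 0) = (2 + b)*l = l*(2 + b))
(-10*(-17))*R(7, -3) = (-10*(-17))*(-3*(2 + 7)) = 170*(-3*9) = 170*(-27) = -4590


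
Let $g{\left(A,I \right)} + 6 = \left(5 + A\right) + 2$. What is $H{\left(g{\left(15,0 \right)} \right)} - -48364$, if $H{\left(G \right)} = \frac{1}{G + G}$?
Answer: $\frac{1547649}{32} \approx 48364.0$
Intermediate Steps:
$g{\left(A,I \right)} = 1 + A$ ($g{\left(A,I \right)} = -6 + \left(\left(5 + A\right) + 2\right) = -6 + \left(7 + A\right) = 1 + A$)
$H{\left(G \right)} = \frac{1}{2 G}$
$H{\left(g{\left(15,0 \right)} \right)} - -48364 = \frac{1}{2 \left(1 + 15\right)} - -48364 = \frac{1}{2 \cdot 16} + 48364 = \frac{1}{2} \cdot \frac{1}{16} + 48364 = \frac{1}{32} + 48364 = \frac{1547649}{32}$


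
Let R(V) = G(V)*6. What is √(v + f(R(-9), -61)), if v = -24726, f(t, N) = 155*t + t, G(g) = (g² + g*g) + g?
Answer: 7*√2418 ≈ 344.21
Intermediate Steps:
G(g) = g + 2*g² (G(g) = (g² + g²) + g = 2*g² + g = g + 2*g²)
R(V) = 6*V*(1 + 2*V) (R(V) = (V*(1 + 2*V))*6 = 6*V*(1 + 2*V))
f(t, N) = 156*t
√(v + f(R(-9), -61)) = √(-24726 + 156*(6*(-9)*(1 + 2*(-9)))) = √(-24726 + 156*(6*(-9)*(1 - 18))) = √(-24726 + 156*(6*(-9)*(-17))) = √(-24726 + 156*918) = √(-24726 + 143208) = √118482 = 7*√2418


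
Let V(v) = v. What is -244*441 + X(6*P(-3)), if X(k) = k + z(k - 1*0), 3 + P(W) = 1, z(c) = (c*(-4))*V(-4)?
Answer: -107808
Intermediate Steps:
z(c) = 16*c (z(c) = (c*(-4))*(-4) = -4*c*(-4) = 16*c)
P(W) = -2 (P(W) = -3 + 1 = -2)
X(k) = 17*k (X(k) = k + 16*(k - 1*0) = k + 16*(k + 0) = k + 16*k = 17*k)
-244*441 + X(6*P(-3)) = -244*441 + 17*(6*(-2)) = -107604 + 17*(-12) = -107604 - 204 = -107808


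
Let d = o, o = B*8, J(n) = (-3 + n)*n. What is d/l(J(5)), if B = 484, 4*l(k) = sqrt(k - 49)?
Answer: -15488*I*sqrt(39)/39 ≈ -2480.1*I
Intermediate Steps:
J(n) = n*(-3 + n)
l(k) = sqrt(-49 + k)/4 (l(k) = sqrt(k - 49)/4 = sqrt(-49 + k)/4)
o = 3872 (o = 484*8 = 3872)
d = 3872
d/l(J(5)) = 3872/((sqrt(-49 + 5*(-3 + 5))/4)) = 3872/((sqrt(-49 + 5*2)/4)) = 3872/((sqrt(-49 + 10)/4)) = 3872/((sqrt(-39)/4)) = 3872/(((I*sqrt(39))/4)) = 3872/((I*sqrt(39)/4)) = 3872*(-4*I*sqrt(39)/39) = -15488*I*sqrt(39)/39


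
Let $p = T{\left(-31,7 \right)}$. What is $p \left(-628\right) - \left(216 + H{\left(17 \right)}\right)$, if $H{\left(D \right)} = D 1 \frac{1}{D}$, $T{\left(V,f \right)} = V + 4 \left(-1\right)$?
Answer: $21763$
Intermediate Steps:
$T{\left(V,f \right)} = -4 + V$ ($T{\left(V,f \right)} = V - 4 = -4 + V$)
$H{\left(D \right)} = 1$ ($H{\left(D \right)} = \frac{D}{D} = 1$)
$p = -35$ ($p = -4 - 31 = -35$)
$p \left(-628\right) - \left(216 + H{\left(17 \right)}\right) = \left(-35\right) \left(-628\right) - 217 = 21980 - 217 = 21763$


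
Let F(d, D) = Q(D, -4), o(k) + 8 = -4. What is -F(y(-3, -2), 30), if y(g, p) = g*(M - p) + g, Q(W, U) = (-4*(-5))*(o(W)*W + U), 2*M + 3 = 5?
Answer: 7280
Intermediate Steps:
M = 1 (M = -3/2 + (½)*5 = -3/2 + 5/2 = 1)
o(k) = -12 (o(k) = -8 - 4 = -12)
Q(W, U) = -240*W + 20*U (Q(W, U) = (-4*(-5))*(-12*W + U) = 20*(U - 12*W) = -240*W + 20*U)
y(g, p) = g + g*(1 - p) (y(g, p) = g*(1 - p) + g = g + g*(1 - p))
F(d, D) = -80 - 240*D (F(d, D) = -240*D + 20*(-4) = -240*D - 80 = -80 - 240*D)
-F(y(-3, -2), 30) = -(-80 - 240*30) = -(-80 - 7200) = -1*(-7280) = 7280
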